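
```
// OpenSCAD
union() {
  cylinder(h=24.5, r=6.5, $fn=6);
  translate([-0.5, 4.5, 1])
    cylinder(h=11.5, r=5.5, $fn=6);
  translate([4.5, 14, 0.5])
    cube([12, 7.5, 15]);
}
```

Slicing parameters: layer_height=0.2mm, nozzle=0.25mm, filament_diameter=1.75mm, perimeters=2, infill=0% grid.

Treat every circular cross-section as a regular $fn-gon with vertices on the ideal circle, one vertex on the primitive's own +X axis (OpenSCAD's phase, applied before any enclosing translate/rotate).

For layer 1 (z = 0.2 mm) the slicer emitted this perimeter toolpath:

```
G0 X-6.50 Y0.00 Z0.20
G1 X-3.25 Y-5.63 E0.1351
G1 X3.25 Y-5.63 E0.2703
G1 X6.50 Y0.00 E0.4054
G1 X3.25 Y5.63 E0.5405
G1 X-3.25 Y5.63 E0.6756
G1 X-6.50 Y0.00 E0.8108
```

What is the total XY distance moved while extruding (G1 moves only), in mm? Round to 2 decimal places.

Sum the Euclidean lengths of each G1 segment: total = 39.00 mm.

39.00 mm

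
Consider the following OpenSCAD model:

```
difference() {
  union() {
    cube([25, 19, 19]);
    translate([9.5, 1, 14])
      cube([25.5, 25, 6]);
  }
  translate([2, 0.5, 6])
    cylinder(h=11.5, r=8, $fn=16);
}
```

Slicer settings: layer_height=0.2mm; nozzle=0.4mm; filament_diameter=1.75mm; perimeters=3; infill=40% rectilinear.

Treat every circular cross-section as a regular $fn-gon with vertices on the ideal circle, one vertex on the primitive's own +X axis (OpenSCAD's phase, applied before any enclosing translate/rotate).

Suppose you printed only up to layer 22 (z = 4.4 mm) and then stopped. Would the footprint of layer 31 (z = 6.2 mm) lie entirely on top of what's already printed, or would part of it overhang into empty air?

Compare the two slices. At z = 4.4: the cube (footprint 25×19) is included at this height (area 475.00 mm²); the cube at (9.5, 1) is absent (z outside [14, 20]); Taking the union: only the 25×19 cube is present, so the union is just that shape — area = 475.00 mm²; the cylinder at (2, 0.5) is absent (z outside [6, 17.5]); After the difference (first − rest): none of the subtracted shapes is present at this height, so the result so far is unchanged — area = 475.00 mm². At z = 6.2: the cube (footprint 25×19) is included at this height (area 475.00 mm²); the cube at (9.5, 1) does not reach this height (z outside [14, 20]); Combining (union): only the 25×19 cube is present, so the union is just that shape — area = 475.00 mm²; the r=8 cylinder at (2, 0.5) gives a regular 16-gon of circumradius 8 (constant along its height) (area = (16/2)·8.000²·sin(360°/16) = 195.93 mm²); After the difference (first − rest): starting from the result so far (475.00 mm²), the r=8 cylinder at (2, 0.5) partially overlaps it — only the 69.56 mm² overlap (of its 195.93 mm²) is removed, clipping the outline — area = 405.44 mm². Checking containment: the cross-section at z = 6.2 is a subset of the cross-section at z = 4.4.

entirely on top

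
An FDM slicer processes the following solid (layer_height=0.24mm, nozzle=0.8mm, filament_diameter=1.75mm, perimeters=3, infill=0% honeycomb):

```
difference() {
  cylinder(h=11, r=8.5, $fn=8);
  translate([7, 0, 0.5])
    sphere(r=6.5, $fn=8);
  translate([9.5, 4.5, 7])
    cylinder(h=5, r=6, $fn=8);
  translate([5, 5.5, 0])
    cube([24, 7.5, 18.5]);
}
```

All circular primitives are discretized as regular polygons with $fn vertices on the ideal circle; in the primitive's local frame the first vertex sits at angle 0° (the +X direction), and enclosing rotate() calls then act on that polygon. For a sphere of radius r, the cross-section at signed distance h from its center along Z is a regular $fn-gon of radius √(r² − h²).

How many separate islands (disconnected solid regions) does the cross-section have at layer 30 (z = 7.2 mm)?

1

At z = 7.2 mm: the r=8.5 cylinder contributes a regular 8-gon of circumradius 8.5; the sphere at (7, 0) is not intersected at this z (|z−center|=6.700 > r=6.5); the cylinder at (9.5, 4.5): section is a regular 8-gon, circumradius r=6; the cube at (5, 5.5) is present — its section is the full 24×7.5 rectangle; Subtracting the remaining from the first: starting from the r=8.5 cylinder, the r=6 cylinder at (9.5, 4.5) partially overlaps it — only the 19.68 mm² overlap (of its 101.82 mm²) is removed, clipping the outline; the 24×7.5 cube at (5, 5.5) misses the remaining region (no effect) — 1 connected region. Overall, the cross-section is a single solid region. Island count = 1.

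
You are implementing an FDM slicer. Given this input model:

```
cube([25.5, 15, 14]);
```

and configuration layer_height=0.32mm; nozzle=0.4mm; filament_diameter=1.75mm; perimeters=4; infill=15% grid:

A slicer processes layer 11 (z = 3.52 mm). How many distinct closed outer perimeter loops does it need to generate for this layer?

1

At z = 3.52 mm: the cube is present — its section is the full 25.5×15 rectangle. The result has 1 disconnected region.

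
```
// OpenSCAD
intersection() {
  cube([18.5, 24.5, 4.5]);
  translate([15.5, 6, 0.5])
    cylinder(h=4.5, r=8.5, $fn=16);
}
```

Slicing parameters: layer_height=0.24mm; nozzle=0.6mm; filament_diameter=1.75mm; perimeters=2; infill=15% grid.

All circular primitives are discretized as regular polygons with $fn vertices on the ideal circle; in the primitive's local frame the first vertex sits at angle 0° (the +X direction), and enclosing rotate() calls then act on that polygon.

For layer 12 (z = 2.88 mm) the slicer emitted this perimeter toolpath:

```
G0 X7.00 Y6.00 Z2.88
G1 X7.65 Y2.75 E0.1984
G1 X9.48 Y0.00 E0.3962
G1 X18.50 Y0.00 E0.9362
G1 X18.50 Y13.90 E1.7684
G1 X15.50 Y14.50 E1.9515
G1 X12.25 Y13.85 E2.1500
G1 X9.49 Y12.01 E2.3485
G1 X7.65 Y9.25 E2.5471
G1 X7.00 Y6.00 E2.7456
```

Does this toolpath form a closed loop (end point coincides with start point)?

Start point (G0): (7.00, 6.00). End point (last G1): the path returns to the start — closed.

yes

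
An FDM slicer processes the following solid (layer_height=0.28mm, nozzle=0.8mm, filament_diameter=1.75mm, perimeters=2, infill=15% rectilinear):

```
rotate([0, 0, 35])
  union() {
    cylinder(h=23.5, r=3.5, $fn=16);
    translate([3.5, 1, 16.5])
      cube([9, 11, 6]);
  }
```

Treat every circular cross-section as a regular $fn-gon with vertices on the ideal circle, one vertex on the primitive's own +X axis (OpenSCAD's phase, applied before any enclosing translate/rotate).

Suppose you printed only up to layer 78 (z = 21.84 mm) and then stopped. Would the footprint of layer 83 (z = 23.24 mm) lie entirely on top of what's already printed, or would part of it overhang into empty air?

Compare the two slices. At z = 21.84: the r=3.5 cylinder contributes a regular 16-gon of circumradius 3.5 (area = (16/2)·3.500²·sin(360°/16) = 37.50 mm²); the cube at (3.5, 1) is present — its section is the full 9×11 rectangle (area 99.00 mm²); Taking the union: the 2 present regions are separate (no shared area or edge), so areas and boundary lengths simply add and each stays a separate island — area = 136.50 mm²; (whole slice rotated 35° about Z — lengths, areas and connectivity unchanged). At z = 23.24: the r=3.5 cylinder gives a regular 16-gon of circumradius 3.5 (constant along its height) (area = (16/2)·3.500²·sin(360°/16) = 37.50 mm²); the cube at (3.5, 1) is not intersected at this z (z outside [16.5, 22.5]); Merging all regions: only the r=3.5 cylinder is present, so the union is just that shape — area = 37.50 mm²; (rotated 35° about Z; rotation is an isometry so areas/perimeters/island counts are preserved). Checking containment: the cross-section at z = 23.24 is a subset of the cross-section at z = 21.84.

entirely on top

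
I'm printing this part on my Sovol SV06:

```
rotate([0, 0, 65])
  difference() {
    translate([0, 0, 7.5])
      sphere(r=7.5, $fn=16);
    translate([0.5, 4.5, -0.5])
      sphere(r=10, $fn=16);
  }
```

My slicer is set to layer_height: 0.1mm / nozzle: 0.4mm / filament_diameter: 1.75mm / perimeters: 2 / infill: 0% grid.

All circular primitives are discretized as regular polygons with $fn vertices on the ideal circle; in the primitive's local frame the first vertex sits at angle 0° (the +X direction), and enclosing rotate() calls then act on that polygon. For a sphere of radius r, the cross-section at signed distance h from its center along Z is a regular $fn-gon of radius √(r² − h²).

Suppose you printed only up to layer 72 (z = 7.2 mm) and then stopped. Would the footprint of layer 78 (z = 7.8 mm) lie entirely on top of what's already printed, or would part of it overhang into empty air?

Compare the two slices. At z = 7.2: the r=7.5 sphere contributes a regular 16-gon of circumradius √(7.5²−0.3²) = 7.494 (area = (16/2)·7.494²·sin(360°/16) = 171.93 mm²); the r=10 sphere at (0.5, 4.5) slices to a regular 16-gon of circumradius 6.380 (√(r²−h²) with h=7.7 from center) (area = (16/2)·6.380²·sin(360°/16) = 124.63 mm²); Taking the first minus the rest: starting from the r=7.5 sphere (171.93 mm²), the r=10 sphere at (0.5, 4.5) partially overlaps it — only the 85.48 mm² overlap (of its 124.63 mm²) is removed, clipping the outline — area = 86.45 mm²; (rotated 65° about Z; rotation is an isometry so areas/perimeters/island counts are preserved). At z = 7.8: the sphere: section is a regular 16-gon, circumradius = √(r²−h²) = √(7.5²−0.3²) = 7.494 (area = (16/2)·7.494²·sin(360°/16) = 171.93 mm²); the r=10 sphere at (0.5, 4.5) slices to a regular 16-gon of circumradius 5.578 (√(r²−h²) with h=8.3 from center) (area = (16/2)·5.578²·sin(360°/16) = 95.24 mm²); Subtracting the remaining from the first: starting from the r=7.5 sphere (171.93 mm²), the r=10 sphere at (0.5, 4.5) partially overlaps it — only the 70.88 mm² overlap (of its 95.24 mm²) is removed, clipping the outline — area = 101.06 mm²; (rotated 65° about Z; rotation is an isometry so areas/perimeters/island counts are preserved). Checking containment: at z = 7.8 the cross-section extends beyond the z = 7.2 cross-section by about 14.61 mm².

part overhangs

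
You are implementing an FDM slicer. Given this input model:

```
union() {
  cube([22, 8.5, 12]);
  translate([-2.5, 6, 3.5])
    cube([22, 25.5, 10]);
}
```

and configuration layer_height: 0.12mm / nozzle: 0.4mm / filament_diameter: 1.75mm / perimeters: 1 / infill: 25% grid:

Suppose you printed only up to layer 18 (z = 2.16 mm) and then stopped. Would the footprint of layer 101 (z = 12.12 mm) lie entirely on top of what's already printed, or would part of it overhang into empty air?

Compare the two slices. At z = 2.16: the 22×8.5 cube contributes its full rectangle (area 187.00 mm²); the cube at (-2.5, 6) is absent (z outside [3.5, 13.5]); Combining (union): only the 22×8.5 cube is present, so the union is just that shape — area = 187.00 mm². At z = 12.12: the cube is absent (z outside [0, 12]); the 22×25.5 cube at (-2.5, 6) contributes its full rectangle (area 561.00 mm²); Taking the union: only the 22×25.5 cube at (-2.5, 6) is present, so the union is just that shape — area = 561.00 mm². Checking containment: at z = 12.12 the cross-section extends beyond the z = 2.16 cross-section by about 512.25 mm².

part overhangs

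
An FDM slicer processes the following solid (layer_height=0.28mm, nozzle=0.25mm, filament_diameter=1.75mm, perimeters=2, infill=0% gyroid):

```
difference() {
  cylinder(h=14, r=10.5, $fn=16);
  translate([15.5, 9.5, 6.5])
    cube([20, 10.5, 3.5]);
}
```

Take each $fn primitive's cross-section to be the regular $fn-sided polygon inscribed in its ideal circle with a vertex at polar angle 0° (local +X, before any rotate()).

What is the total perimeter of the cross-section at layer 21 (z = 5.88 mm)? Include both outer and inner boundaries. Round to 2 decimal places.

At z = 5.88 mm: the r=10.5 cylinder gives a regular 16-gon of circumradius 10.5 (constant along its height) (perimeter = 2·16·10.500·sin(180°/16) = 65.55 mm); the cube at (15.5, 9.5) is not intersected at this z (z outside [6.5, 10]); After the difference (first − rest): none of the subtracted shapes is present at this height, so the r=10.5 cylinder is unchanged — boundary = 65.55 mm. Overall, the cross-section is a single solid region. Total boundary length (outer) = 65.55 mm.

65.55 mm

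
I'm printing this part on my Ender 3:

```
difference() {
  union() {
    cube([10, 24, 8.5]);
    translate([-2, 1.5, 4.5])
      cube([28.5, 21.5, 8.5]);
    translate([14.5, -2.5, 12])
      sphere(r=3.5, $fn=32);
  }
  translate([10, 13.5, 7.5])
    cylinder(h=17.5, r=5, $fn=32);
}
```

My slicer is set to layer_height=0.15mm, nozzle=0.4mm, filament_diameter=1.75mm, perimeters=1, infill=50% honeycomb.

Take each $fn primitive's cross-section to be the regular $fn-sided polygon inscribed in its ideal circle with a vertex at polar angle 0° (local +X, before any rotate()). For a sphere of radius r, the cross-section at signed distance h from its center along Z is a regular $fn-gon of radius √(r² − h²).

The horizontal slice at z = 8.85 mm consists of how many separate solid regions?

2

At z = 8.85 mm: the cube does not reach this height (z outside [0, 8.5]); the cube at (-2, 1.5) is present — its section is the full 28.5×21.5 rectangle; the r=3.5 sphere at (14.5, -2.5) contributes a regular 32-gon of circumradius √(3.5²−3.15²) = 1.526; Merging all regions: the 2 present regions are separate (no shared area or edge), so areas and boundary lengths simply add and each stays a separate island — 2 connected regions; the r=5 cylinder at (10, 13.5) gives a regular 32-gon of circumradius 5 (constant along its height); Taking the first minus the rest: starting from the result so far, the r=5 cylinder at (10, 13.5) lies wholly inside it (removes its full 78.04 mm² and its 31.37 mm outline becomes a hole wall) — 2 connected regions with 1 hole. The result has 2 disconnected regions.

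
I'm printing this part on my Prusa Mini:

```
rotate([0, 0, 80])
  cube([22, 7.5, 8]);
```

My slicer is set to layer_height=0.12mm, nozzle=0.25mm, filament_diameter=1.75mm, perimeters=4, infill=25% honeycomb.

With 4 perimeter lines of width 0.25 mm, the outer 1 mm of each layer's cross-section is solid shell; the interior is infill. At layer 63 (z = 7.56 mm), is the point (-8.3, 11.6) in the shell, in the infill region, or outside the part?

outside

At z = 7.56 mm: the cube is present — its section is the full 22×7.5 rectangle; (rotated 80° about Z; rotation is an isometry so areas/perimeters/island counts are preserved). Overall, the cross-section is a single solid region. Undo the 80° rotation: the query point maps to (9.982, 10.188) in the un-rotated model frame. The nearest boundary edge runs (22.00, 7.50)→(0.00, 7.50); distance from the point to it = 2.69 mm. The point is not inside any of the regions above, so it lies outside the cross-section (2.69 mm from the nearest boundary).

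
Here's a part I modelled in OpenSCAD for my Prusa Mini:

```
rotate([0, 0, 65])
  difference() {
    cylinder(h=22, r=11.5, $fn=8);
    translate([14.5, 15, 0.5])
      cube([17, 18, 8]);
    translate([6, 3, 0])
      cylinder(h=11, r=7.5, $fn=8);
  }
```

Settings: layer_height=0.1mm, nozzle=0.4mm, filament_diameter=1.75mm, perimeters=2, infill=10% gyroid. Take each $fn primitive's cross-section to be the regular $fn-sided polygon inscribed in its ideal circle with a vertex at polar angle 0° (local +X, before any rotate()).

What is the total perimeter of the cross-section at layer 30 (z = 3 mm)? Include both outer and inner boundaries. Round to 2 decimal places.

At z = 3 mm: the r=11.5 cylinder contributes a regular 8-gon of circumradius 11.5 (perimeter = 2·8·11.500·sin(180°/8) = 70.41 mm); the 17×18 cube at (14.5, 15) contributes its full rectangle (perimeter 70.00 mm); the r=7.5 cylinder at (6, 3) contributes a regular 8-gon of circumradius 7.5 (perimeter = 2·8·7.500·sin(180°/8) = 45.92 mm); After the difference (first − rest): starting from the r=11.5 cylinder, the 17×18 cube at (14.5, 15) misses the remaining region (no effect); the r=7.5 cylinder at (6, 3) partially overlaps it — only the 127.44 mm² overlap (of its 159.10 mm²) is removed, clipping the outline — boundary = 80.23 mm; (rotated 65° about Z; rotation is an isometry so areas/perimeters/island counts are preserved). Overall, the cross-section is a single solid region. Total boundary length (outer) = 80.23 mm.

80.23 mm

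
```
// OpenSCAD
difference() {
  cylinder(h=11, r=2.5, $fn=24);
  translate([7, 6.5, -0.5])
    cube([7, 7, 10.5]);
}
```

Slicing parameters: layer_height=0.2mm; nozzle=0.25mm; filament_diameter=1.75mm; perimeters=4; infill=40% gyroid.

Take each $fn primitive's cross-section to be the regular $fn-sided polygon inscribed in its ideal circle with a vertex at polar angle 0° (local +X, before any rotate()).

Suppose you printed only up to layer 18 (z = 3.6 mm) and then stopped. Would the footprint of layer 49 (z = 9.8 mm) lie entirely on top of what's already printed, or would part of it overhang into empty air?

entirely on top

Compare the two slices. At z = 3.6: the r=2.5 cylinder contributes a regular 24-gon of circumradius 2.5 (area = (24/2)·2.500²·sin(360°/24) = 19.41 mm²); the cube at (7, 6.5) is present — its section is the full 7×7 rectangle (area 49.00 mm²); After the difference (first − rest): starting from the r=2.5 cylinder (19.41 mm²), the 7×7 cube at (7, 6.5) misses the remaining region (no effect) — area = 19.41 mm². At z = 9.8: the cylinder: section is a regular 24-gon, circumradius r=2.5 (area = (24/2)·2.500²·sin(360°/24) = 19.41 mm²); the 7×7 cube at (7, 6.5) contributes its full rectangle (area 49.00 mm²); Subtracting the remaining from the first: starting from the r=2.5 cylinder (19.41 mm²), the 7×7 cube at (7, 6.5) misses the remaining region (no effect) — area = 19.41 mm². Checking containment: the cross-section at z = 9.8 is a subset of the cross-section at z = 3.6.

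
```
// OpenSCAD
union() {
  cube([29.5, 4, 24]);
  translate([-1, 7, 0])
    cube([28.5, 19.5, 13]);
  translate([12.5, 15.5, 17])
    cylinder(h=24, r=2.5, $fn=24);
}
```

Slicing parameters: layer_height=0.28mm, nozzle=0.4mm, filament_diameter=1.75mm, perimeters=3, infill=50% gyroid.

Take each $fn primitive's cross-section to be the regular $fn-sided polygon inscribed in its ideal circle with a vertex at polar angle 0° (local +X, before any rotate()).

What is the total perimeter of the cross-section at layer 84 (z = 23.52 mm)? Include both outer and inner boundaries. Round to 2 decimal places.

82.66 mm

At z = 23.52 mm: the cube (footprint 29.5×4) is included at this height (perimeter 67.00 mm); the cube at (-1, 7) is absent (z outside [0, 13]); the cylinder at (12.5, 15.5): section is a regular 24-gon, circumradius r=2.5 (perimeter = 2·24·2.500·sin(180°/24) = 15.66 mm); Combining (union): the 2 present regions are separate (no shared area or edge), so areas and boundary lengths simply add and each stays a separate island — boundary = 82.66 mm. Overall, the cross-section has 2 separate islands. Total boundary length (outer) = 82.66 mm.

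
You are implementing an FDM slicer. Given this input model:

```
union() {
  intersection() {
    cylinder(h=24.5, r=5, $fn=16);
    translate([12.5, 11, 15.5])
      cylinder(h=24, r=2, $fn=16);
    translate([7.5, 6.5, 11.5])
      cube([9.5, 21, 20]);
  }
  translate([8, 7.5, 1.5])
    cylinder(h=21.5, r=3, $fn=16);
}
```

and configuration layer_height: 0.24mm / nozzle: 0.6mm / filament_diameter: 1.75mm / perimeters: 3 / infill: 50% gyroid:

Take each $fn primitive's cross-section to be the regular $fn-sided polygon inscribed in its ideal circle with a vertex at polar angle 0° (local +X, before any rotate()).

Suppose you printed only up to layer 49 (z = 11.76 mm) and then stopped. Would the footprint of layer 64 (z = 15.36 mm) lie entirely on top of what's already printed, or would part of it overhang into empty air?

Compare the two slices. At z = 11.76: the r=5 cylinder contributes a regular 16-gon of circumradius 5 (area = (16/2)·5.000²·sin(360°/16) = 76.54 mm²); the cylinder at (12.5, 11) does not reach this height (z outside [15.5, 39.5]); the cube at (7.5, 6.5) is present — its section is the full 9.5×21 rectangle (area 199.50 mm²); Taking the intersection: at least one operand is absent at this height, so nothing remains; the r=3 cylinder at (8, 7.5) contributes a regular 16-gon of circumradius 3 (area = (16/2)·3.000²·sin(360°/16) = 27.55 mm²); Taking the union: only the r=3 cylinder at (8, 7.5) is present, so the union is just that shape — area = 27.55 mm². At z = 15.36: the cylinder: section is a regular 16-gon, circumradius r=5 (area = (16/2)·5.000²·sin(360°/16) = 76.54 mm²); the cylinder at (12.5, 11) is absent (z outside [15.5, 39.5]); the cube at (7.5, 6.5) (footprint 9.5×21) is included at this height (area 199.50 mm²); After intersecting: at least one operand is absent at this height, so nothing remains; the cylinder at (8, 7.5): section is a regular 16-gon, circumradius r=3 (area = (16/2)·3.000²·sin(360°/16) = 27.55 mm²); Merging all regions: only the r=3 cylinder at (8, 7.5) is present, so the union is just that shape — area = 27.55 mm². Checking containment: the cross-section at z = 15.36 is a subset of the cross-section at z = 11.76.

entirely on top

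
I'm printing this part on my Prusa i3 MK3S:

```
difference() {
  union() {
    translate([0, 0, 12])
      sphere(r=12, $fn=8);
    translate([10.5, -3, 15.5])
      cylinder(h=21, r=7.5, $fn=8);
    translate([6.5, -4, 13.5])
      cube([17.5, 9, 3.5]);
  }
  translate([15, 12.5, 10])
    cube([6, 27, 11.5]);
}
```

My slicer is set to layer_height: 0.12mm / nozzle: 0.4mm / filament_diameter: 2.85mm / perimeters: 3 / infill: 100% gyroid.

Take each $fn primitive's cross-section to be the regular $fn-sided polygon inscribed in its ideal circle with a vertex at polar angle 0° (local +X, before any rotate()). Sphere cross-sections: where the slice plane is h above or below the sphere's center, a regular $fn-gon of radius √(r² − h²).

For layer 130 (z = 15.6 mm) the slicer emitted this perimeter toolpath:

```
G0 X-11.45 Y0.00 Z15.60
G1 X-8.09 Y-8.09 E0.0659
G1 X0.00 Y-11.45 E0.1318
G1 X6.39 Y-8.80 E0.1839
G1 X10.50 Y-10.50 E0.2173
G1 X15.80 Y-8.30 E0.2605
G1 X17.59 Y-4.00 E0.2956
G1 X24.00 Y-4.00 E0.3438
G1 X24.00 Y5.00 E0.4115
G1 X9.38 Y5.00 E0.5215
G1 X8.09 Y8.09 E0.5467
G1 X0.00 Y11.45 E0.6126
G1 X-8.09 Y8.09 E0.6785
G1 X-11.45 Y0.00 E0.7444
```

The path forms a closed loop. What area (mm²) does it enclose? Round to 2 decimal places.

Apply the shoelace formula to the sequence of (X, Y) vertices; enclosed area = 536.67 mm².

536.67 mm²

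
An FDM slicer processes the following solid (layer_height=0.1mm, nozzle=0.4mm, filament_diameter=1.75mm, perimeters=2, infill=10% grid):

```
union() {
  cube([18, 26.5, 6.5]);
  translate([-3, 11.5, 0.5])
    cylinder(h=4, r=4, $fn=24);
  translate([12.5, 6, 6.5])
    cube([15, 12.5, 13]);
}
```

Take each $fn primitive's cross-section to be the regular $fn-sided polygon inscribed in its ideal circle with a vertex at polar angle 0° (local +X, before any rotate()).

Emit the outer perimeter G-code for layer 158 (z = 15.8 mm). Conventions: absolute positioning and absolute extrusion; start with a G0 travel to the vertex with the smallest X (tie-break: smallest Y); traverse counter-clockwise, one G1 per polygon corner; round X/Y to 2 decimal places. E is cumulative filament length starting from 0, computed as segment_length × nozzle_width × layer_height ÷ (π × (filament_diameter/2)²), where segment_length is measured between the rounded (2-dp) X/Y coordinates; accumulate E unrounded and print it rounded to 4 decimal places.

G0 X12.50 Y6.00 Z15.80
G1 X27.50 Y6.00 E0.2495
G1 X27.50 Y18.50 E0.4573
G1 X12.50 Y18.50 E0.7068
G1 X12.50 Y6.00 E0.9147

At z = 15.8 mm: the cube does not reach this height (z outside [0, 6.5]); the cylinder at (-3, 11.5) is not intersected at this z (z outside [0.5, 4.5]); the 15×12.5 cube at (12.5, 6) contributes its full rectangle; Combining (union): only the 15×12.5 cube at (12.5, 6) is present, so the union is just that shape — 1 connected region. The outline is a single polygon with 4 vertices. Extrusion per mm of travel: 0.4 × 0.1 / (π × 0.875²) = 0.016630. Accumulating E over each segment gives final E = 0.9147.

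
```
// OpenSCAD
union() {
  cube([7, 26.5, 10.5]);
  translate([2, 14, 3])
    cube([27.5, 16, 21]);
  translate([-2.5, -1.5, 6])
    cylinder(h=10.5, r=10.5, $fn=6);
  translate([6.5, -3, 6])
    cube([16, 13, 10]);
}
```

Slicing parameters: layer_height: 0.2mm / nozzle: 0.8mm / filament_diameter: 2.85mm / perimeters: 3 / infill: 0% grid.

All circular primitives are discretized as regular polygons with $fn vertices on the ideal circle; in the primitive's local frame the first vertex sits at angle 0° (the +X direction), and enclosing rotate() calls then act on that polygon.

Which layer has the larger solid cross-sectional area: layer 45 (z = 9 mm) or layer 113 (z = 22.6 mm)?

layer 45 (z = 9 mm)

Layer 45 (z = 9): the cube (footprint 7×26.5) is included at this height (area 185.50 mm²); the cube at (2, 14) (footprint 27.5×16) is included at this height (area 440.00 mm²); the cylinder at (-2.5, -1.5): section is a regular 6-gon, circumradius r=10.5 (area = (6/2)·10.500²·sin(360°/6) = 286.44 mm²); the 16×13 cube at (6.5, -3) contributes its full rectangle (area 208.00 mm²); Taking the union: the regions partially overlap — summed areas 1119.94 mm² minus the doubly-counted overlap 108.23 mm² gives 1011.71 mm² — area = 1011.71 mm². So its area = 1011.71 mm². Layer 113 (z = 22.6): the cube is not intersected at this z (z outside [0, 10.5]); the 27.5×16 cube at (2, 14) contributes its full rectangle (area 440.00 mm²); the cylinder at (-2.5, -1.5) is absent (z outside [6, 16.5]); the cube at (6.5, -3) is not intersected at this z (z outside [6, 16]); Merging all regions: only the 27.5×16 cube at (2, 14) is present, so the union is just that shape — area = 440.00 mm². So its area = 440.00 mm². Layer 45 is larger (1011.71 vs 440.00 mm²).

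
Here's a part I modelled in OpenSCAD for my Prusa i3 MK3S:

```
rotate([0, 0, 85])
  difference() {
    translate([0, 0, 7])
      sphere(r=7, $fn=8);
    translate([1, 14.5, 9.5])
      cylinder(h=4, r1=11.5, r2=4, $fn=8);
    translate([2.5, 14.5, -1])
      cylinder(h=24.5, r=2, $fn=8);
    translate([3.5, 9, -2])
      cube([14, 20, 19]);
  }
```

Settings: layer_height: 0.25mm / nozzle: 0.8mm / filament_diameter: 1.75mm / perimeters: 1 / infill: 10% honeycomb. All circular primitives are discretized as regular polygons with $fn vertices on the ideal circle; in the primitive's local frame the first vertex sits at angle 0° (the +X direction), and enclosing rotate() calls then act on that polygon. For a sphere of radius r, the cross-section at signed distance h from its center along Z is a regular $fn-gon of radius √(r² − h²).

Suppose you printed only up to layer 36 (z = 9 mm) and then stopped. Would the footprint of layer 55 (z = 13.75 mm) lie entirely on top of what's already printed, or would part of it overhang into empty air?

Compare the two slices. At z = 9: the r=7 sphere slices to a regular 8-gon of circumradius 6.708 (√(r²−h²) with h=2 from center) (area = (8/2)·6.708²·sin(360°/8) = 127.28 mm²); the cone at (1, 14.5) is not intersected at this z (z outside [9.5, 13.5]); the cylinder at (2.5, 14.5): section is a regular 8-gon, circumradius r=2 (area = (8/2)·2.000²·sin(360°/8) = 11.31 mm²); the cube at (3.5, 9) (footprint 14×20) is included at this height (area 280.00 mm²); Taking the first minus the rest: starting from the r=7 sphere (127.28 mm²), the r=2 cylinder at (2.5, 14.5) misses the remaining region (no effect); the 14×20 cube at (3.5, 9) misses the remaining region (no effect) — area = 127.28 mm²; (whole slice rotated 85° about Z — lengths, areas and connectivity unchanged). At z = 13.75: the sphere: section is a regular 8-gon, circumradius = √(r²−h²) = √(7²−6.75²) = 1.854 (area = (8/2)·1.854²·sin(360°/8) = 9.72 mm²); the cone at (1, 14.5) is absent (z outside [9.5, 13.5]); the r=2 cylinder at (2.5, 14.5) gives a regular 8-gon of circumradius 2 (constant along its height) (area = (8/2)·2.000²·sin(360°/8) = 11.31 mm²); the cube at (3.5, 9) is present — its section is the full 14×20 rectangle (area 280.00 mm²); Subtracting the remaining from the first: starting from the r=7 sphere (9.72 mm²), the r=2 cylinder at (2.5, 14.5) misses the remaining region (no effect); the 14×20 cube at (3.5, 9) misses the remaining region (no effect) — area = 9.72 mm²; (rotated 85° about Z; rotation is an isometry so areas/perimeters/island counts are preserved). Checking containment: the cross-section at z = 13.75 is a subset of the cross-section at z = 9.

entirely on top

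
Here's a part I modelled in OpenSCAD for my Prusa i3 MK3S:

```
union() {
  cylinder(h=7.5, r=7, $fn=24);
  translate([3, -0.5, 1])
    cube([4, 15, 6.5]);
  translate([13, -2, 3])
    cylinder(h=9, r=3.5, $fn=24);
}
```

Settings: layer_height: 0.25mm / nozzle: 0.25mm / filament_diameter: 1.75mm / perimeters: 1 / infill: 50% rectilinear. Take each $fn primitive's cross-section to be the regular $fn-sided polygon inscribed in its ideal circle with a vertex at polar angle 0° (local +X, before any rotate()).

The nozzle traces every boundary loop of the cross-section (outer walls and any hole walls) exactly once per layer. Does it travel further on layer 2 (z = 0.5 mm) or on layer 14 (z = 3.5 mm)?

layer 14 (z = 3.5 mm)

Layer 2 (z = 0.5): the r=7 cylinder gives a regular 24-gon of circumradius 7 (constant along its height) (perimeter = 2·24·7.000·sin(180°/24) = 43.86 mm); the cube at (3, -0.5) does not reach this height (z outside [1, 7.5]); the cylinder at (13, -2) is not intersected at this z (z outside [3, 12]); Taking the union: only the r=7 cylinder is present, so the union is just that shape — boundary = 43.86 mm. So its perimeter = 43.86 mm. Layer 14 (z = 3.5): the cylinder: section is a regular 24-gon, circumradius r=7 (perimeter = 2·24·7.000·sin(180°/24) = 43.86 mm); the cube at (3, -0.5) is present — its section is the full 4×15 rectangle (perimeter 38.00 mm); the cylinder at (13, -2): section is a regular 24-gon, circumradius r=3.5 (perimeter = 2·24·3.500·sin(180°/24) = 21.93 mm); Taking the union: the regions partially overlap (shared area 19.82 mm²), so the edge portions inside another operand are dropped and the merged outline is re-measured after clipping — boundary = 84.73 mm. So its perimeter = 84.73 mm. Layer 14 is larger (84.73 vs 43.86 mm).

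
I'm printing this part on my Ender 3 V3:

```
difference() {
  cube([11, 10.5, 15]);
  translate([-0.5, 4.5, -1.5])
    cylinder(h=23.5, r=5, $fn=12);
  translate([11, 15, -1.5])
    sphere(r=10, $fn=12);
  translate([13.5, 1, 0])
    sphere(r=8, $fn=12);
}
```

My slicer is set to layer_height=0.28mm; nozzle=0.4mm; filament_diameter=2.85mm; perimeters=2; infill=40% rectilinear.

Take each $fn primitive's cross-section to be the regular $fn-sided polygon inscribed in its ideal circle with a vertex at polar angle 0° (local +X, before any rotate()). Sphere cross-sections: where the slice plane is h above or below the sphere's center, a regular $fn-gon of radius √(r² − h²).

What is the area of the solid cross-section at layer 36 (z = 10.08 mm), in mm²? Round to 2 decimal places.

83.18 mm²

At z = 10.08 mm: the cube is present — its section is the full 11×10.5 rectangle (area 115.50 mm²); the r=5 cylinder at (-0.5, 4.5) gives a regular 12-gon of circumradius 5 (constant along its height) (area = (12/2)·5.000²·sin(360°/12) = 75.00 mm²); the sphere at (11, 15) does not reach this height (|z−center|=11.580 > r=10); the sphere at (13.5, 1) is not intersected at this z (|z−center|=10.080 > r=8); After the difference (first − rest): starting from the 11×10.5 cube (115.50 mm²), the r=5 cylinder at (-0.5, 4.5) partially overlaps it — only the 32.32 mm² overlap (of its 75.00 mm²) is removed, clipping the outline — area = 83.18 mm². Overall, the cross-section is a single solid region. Net area = 83.18 mm².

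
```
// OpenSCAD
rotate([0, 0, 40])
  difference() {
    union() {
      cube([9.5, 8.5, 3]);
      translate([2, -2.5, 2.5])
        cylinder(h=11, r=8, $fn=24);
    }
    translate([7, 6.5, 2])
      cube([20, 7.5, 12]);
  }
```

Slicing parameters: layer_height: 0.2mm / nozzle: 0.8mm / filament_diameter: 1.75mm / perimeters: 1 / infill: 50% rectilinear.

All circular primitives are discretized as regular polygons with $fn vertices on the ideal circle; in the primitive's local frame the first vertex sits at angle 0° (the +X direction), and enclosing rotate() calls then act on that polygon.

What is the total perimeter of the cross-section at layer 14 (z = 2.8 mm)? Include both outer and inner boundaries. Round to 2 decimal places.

At z = 2.8 mm: the 9.5×8.5 cube contributes its full rectangle (perimeter 36.00 mm); the r=8 cylinder at (2, -2.5) gives a regular 24-gon of circumradius 8 (constant along its height) (perimeter = 2·24·8.000·sin(180°/24) = 50.12 mm); Taking the union: the regions partially overlap (shared area 40.86 mm²), so the edge portions inside another operand are dropped and the merged outline is re-measured after clipping — boundary = 59.40 mm; the 20×7.5 cube at (7, 6.5) contributes its full rectangle (perimeter 55.00 mm); Taking the first minus the rest: starting from the result so far, the 20×7.5 cube at (7, 6.5) partially overlaps it — only the 5.00 mm² overlap (of its 150.00 mm²) is removed, clipping the outline — boundary = 59.40 mm; (whole slice rotated 40° about Z — lengths, areas and connectivity unchanged). Overall, the cross-section is a single solid region. Total boundary length (outer) = 59.40 mm.

59.40 mm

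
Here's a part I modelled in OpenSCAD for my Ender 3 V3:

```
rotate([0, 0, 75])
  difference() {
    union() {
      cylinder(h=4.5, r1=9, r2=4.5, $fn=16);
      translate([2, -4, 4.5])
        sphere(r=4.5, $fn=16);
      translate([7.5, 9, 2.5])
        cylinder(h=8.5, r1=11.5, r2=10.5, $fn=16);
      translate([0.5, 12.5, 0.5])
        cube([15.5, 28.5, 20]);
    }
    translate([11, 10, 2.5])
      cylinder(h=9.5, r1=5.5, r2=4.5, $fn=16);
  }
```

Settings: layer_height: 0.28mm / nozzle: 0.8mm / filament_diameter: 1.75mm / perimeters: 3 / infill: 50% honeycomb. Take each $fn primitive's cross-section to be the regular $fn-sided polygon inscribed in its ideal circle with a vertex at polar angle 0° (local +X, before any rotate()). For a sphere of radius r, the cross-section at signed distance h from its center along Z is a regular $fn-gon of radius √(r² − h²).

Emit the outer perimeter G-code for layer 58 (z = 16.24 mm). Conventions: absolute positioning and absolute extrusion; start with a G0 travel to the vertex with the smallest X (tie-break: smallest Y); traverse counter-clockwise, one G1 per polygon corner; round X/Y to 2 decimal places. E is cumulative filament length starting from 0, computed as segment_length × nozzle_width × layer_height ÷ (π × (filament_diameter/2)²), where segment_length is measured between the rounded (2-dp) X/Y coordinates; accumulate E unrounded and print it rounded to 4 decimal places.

At z = 16.24 mm: the cone is not intersected at this z (z outside [0, 4.5]); the sphere at (2, -4) is absent (|z−center|=11.740 > r=4.5); the cone at (7.5, 9) is not intersected at this z (z outside [2.5, 11]); the cube at (0.5, 12.5) (footprint 15.5×28.5) is included at this height; Merging all regions: only the 15.5×28.5 cube at (0.5, 12.5) is present, so the union is just that shape — 1 connected region; the cone at (11, 10) is not intersected at this z (z outside [2.5, 12]); Taking the first minus the rest: none of the subtracted shapes is present at this height, so that combined region is unchanged — 1 connected region; (rotated 75° about Z; rotation is an isometry so areas/perimeters/island counts are preserved). The outline is a single polygon with 4 vertices. Extrusion per mm of travel: 0.8 × 0.28 / (π × 0.875²) = 0.093128. Accumulating E over each segment gives final E = 8.1959.

G0 X-39.47 Y11.09 Z16.24
G1 X-11.94 Y3.72 E2.6541
G1 X-7.93 Y18.69 E4.0974
G1 X-35.46 Y26.07 E6.7517
G1 X-39.47 Y11.09 E8.1959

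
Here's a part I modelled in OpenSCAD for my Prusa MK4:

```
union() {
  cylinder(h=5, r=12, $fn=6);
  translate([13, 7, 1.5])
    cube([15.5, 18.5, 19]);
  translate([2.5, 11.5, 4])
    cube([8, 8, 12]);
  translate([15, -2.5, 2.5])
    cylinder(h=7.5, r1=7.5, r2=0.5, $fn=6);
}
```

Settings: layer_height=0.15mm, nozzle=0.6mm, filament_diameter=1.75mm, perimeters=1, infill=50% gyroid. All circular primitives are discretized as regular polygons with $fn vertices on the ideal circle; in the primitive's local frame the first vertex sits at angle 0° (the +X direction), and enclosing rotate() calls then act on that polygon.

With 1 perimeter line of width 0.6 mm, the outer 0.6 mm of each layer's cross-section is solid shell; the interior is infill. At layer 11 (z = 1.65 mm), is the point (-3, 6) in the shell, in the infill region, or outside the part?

At z = 1.65 mm: the r=12 cylinder gives a regular 6-gon of circumradius 12 (constant along its height); the cube at (13, 7) (footprint 15.5×18.5) is included at this height; the cube at (2.5, 11.5) is not intersected at this z (z outside [4, 16]); the cone at (15, -2.5) is absent (z outside [2.5, 10]); Combining (union): the 2 present regions are separate (no shared area or edge), so areas and boundary lengths simply add and each stays a separate island — 2 connected regions. Overall, the cross-section has 2 separate islands. The nearest boundary edge runs (-6.00, 10.39)→(6.00, 10.39); distance from the point to it = 4.39 mm. (Shell/infill is judged within the island containing the point — the largest one.) The point is inside the cross-section and 4.39 mm from the nearest boundary — more than the 0.6 mm shell width (1 × 0.6), so it's in the infill interior.

infill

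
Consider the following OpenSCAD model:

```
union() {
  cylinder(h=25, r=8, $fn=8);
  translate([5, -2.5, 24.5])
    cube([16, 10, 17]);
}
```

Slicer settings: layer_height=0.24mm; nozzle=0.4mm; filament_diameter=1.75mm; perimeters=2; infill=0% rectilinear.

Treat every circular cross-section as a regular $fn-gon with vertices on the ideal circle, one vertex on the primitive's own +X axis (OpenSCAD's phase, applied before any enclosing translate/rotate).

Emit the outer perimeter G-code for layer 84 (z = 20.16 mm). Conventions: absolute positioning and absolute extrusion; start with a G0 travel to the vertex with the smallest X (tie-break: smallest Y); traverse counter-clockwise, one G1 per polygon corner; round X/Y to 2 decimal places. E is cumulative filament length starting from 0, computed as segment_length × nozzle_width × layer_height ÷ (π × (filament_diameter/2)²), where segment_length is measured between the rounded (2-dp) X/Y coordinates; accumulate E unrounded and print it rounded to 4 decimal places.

G0 X-8.00 Y0.00 Z20.16
G1 X-5.66 Y-5.66 E0.2444
G1 X0.00 Y-8.00 E0.4889
G1 X5.66 Y-5.66 E0.7333
G1 X8.00 Y0.00 E0.9778
G1 X5.66 Y5.66 E1.2222
G1 X0.00 Y8.00 E1.4667
G1 X-5.66 Y5.66 E1.7111
G1 X-8.00 Y0.00 E1.9556

At z = 20.16 mm: the r=8 cylinder contributes a regular 8-gon of circumradius 8; the cube at (5, -2.5) is not intersected at this z (z outside [24.5, 41.5]); Taking the union: only the r=8 cylinder is present, so the union is just that shape — 1 connected region. The outline is a single polygon with 8 vertices. Extrusion per mm of travel: 0.4 × 0.24 / (π × 0.875²) = 0.039912. Accumulating E over each segment gives final E = 1.9556.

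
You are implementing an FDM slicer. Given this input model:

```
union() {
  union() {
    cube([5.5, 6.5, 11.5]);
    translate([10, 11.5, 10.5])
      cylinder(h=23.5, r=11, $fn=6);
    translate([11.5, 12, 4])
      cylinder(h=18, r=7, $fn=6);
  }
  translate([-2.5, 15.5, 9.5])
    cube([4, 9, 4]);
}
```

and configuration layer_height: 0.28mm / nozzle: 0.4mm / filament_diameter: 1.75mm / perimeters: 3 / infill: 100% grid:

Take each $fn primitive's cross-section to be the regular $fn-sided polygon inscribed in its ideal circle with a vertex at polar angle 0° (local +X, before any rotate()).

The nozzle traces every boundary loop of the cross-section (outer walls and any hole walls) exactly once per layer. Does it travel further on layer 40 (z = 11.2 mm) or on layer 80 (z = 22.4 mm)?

layer 40 (z = 11.2 mm)

Layer 40 (z = 11.2): the cube is present — its section is the full 5.5×6.5 rectangle (perimeter 24.00 mm); the r=11 cylinder at (10, 11.5) contributes a regular 6-gon of circumradius 11 (perimeter = 2·6·11.000·sin(180°/6) = 66.00 mm); the r=7 cylinder at (11.5, 12) contributes a regular 6-gon of circumradius 7 (perimeter = 2·6·7.000·sin(180°/6) = 42.00 mm); Merging all regions: the regions partially overlap (shared area 137.75 mm²), so the edge portions inside another operand are dropped and the merged outline is re-measured after clipping — boundary = 75.63 mm; the cube at (-2.5, 15.5) (footprint 4×9) is included at this height (perimeter 26.00 mm); Merging all regions: the regions partially overlap (shared area 0.03 mm²), so the edge portions inside another operand are dropped and the merged outline is re-measured after clipping — boundary = 100.73 mm. So its perimeter = 100.73 mm. Layer 80 (z = 22.4): the cube is not intersected at this z (z outside [0, 11.5]); the r=11 cylinder at (10, 11.5) gives a regular 6-gon of circumradius 11 (constant along its height) (perimeter = 2·6·11.000·sin(180°/6) = 66.00 mm); the cylinder at (11.5, 12) is not intersected at this z (z outside [4, 22]); Merging all regions: only the r=11 cylinder at (10, 11.5) is present, so the union is just that shape — boundary = 66.00 mm; the cube at (-2.5, 15.5) is not intersected at this z (z outside [9.5, 13.5]); Combining (union): only the result so far is present, so the union is just that shape — boundary = 66.00 mm. So its perimeter = 66.00 mm. Layer 40 is larger (100.73 vs 66.00 mm).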